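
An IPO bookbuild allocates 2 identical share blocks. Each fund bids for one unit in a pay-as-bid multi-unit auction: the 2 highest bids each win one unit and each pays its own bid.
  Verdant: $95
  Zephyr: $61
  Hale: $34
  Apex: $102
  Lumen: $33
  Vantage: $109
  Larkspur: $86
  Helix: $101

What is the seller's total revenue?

Ordering the bids: 109 (Vantage), 102 (Apex), 101 (Helix), 95 (Verdant), …
Top 2: Vantage, Apex.
Total revenue = 109 + 102 = $211.

Total revenue: $211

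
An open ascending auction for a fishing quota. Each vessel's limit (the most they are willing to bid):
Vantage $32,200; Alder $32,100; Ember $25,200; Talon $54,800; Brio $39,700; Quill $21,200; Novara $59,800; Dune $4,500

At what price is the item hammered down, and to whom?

Novara wins at $54,800

Sorting limits: 59,800 (Novara) > 54,800 (Talon) > 39,700 (Brio) > 32,200 (Vantage) > 32,100 (Alder) > 25,200 (Ember) > …
Talon is the last rival to drop out, at $54,800; Novara remains and wins at that price.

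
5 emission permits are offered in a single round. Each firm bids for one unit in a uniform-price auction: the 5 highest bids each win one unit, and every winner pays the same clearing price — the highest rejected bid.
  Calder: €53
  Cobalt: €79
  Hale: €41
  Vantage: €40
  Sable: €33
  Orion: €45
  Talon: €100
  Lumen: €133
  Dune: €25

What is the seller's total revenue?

Total revenue: €205

Sorting: 133 (Lumen), 100 (Talon), 79 (Cobalt), 53 (Calder), 45 (Orion), 41 (Hale), 40 (Vantage), …
Top 5: Lumen, Talon, Cobalt, Calder, Orion.
Highest unsuccessful bid: €41 → clearing price.
Total revenue = 5 × €41 = €205.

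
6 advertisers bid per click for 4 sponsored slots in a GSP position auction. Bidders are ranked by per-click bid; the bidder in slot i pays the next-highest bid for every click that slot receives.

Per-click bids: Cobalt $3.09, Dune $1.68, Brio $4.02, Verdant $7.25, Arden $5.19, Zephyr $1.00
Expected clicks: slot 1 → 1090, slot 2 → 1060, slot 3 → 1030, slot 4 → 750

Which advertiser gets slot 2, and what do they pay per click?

Arden; $4.02 per click

Ranked by bid: $7.25 (Verdant) > $5.19 (Arden) > $4.02 (Brio) > $3.09 (Cobalt) > $1.68 (Dune) > …
Slot 2 goes to the second-ranked bidder, Arden, who pays the next bid down: $4.02/click.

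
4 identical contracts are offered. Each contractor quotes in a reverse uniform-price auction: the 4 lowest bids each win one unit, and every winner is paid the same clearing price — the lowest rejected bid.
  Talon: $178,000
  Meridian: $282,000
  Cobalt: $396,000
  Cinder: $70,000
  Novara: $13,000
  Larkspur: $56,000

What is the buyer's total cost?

Total cost: $1,128,000

Sorting: 13,000 (Novara), 56,000 (Larkspur), 70,000 (Cinder), 178,000 (Talon), 282,000 (Meridian), 396,000 (Cobalt)
Winners (4 units): Novara, Larkspur, Cinder, Talon.
Lowest unsuccessful bid: $282,000 → clearing price.
Total cost = 4 × $282,000 = $1,128,000.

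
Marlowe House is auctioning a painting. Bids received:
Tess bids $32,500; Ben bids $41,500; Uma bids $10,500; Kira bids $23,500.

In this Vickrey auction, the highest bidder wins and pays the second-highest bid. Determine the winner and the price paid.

Sorting bids: 41,500 (Ben) > 32,500 (Tess) > 23,500 (Kira) > 10,500 (Uma)
Second-price: Ben pays Tess's bid of $32,500.

Ben pays $32,500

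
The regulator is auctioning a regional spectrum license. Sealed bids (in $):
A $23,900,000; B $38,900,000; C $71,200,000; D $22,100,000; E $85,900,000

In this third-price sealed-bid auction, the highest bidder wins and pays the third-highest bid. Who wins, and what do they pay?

Bids ranked: 85,900,000 (E) > 71,200,000 (C) > 38,900,000 (B) > 23,900,000 (A) > 22,100,000 (D)
E wins; payment is bid #3 in the ranking = $38,900,000.

E pays $38,900,000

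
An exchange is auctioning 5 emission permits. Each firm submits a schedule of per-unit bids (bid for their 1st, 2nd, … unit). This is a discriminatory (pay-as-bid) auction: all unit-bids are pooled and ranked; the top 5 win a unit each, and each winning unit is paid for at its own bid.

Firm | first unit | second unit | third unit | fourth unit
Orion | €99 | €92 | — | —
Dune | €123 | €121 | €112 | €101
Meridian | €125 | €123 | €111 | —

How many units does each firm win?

Pooled unit-bids ranked (top 5): 125 (Meridian-1), 123 (Dune-1), 123 (Meridian-2), 121 (Dune-2), 112 (Dune-3)
Next rejected bid: €111 (not a price — pay-as-bid).
Allocation: Dune 3, Meridian 2.

Dune 3, Meridian 2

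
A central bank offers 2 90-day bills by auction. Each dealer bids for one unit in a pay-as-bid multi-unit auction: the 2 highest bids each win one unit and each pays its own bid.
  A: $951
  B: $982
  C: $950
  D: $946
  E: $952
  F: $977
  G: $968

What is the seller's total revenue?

Total revenue: $1,959

Ordering the bids: 982 (B), 977 (F), 968 (G), 952 (E), …
Top 2: B, F.
Total revenue = 982 + 977 = $1,959.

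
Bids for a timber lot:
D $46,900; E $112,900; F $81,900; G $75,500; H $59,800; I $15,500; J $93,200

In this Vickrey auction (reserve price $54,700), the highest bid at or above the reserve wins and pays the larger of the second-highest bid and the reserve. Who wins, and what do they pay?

E pays $93,200

Bids in order: 112,900 (E) > 93,200 (J) > 81,900 (F) > 75,500 (G) > 59,800 (H) > 46,900 (D) > …
E has the top bid at or above the reserve ($112,900).
max(second-highest $93,200, reserve $54,700) = $93,200; the reserve does not bind.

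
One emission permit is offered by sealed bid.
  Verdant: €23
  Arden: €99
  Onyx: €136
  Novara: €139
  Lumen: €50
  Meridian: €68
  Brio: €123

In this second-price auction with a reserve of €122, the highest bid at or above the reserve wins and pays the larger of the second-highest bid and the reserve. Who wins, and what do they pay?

Novara pays €136

Rule: the highest bid at or above the reserve wins and pays the larger of the second-highest bid and the reserve.
Sorting bids: 139 (Novara) > 136 (Onyx) > 123 (Brio) > 99 (Arden) > 68 (Meridian) > 50 (Lumen) > …
Novara has the top bid at or above the reserve (€139).
Second-highest bid €136 exceeds the reserve €122 → payment €136.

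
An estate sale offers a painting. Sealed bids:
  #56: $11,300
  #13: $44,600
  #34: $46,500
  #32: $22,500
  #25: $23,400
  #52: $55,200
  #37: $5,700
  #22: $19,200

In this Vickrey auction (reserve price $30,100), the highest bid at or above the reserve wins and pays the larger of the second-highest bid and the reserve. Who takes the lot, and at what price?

Bids ranked: 55,200 (#52) > 46,500 (#34) > 44,600 (#13) > 23,400 (#25) > 22,500 (#32) > 19,200 (#22) > …
Highest eligible bid: #52 at $55,200.
max(second-highest $46,500, reserve $30,100) = $46,500; the reserve does not bind.

#52 pays $46,500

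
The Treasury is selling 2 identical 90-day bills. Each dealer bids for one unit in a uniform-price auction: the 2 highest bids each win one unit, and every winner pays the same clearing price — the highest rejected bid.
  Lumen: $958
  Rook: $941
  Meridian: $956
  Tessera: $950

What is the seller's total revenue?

Sorting: 958 (Lumen), 956 (Meridian), 950 (Tessera), 941 (Rook)
Top 2: Lumen, Meridian.
Clearing price = highest rejected bid = $950.
Total revenue = 2 × $950 = $1,900.

Total revenue: $1,900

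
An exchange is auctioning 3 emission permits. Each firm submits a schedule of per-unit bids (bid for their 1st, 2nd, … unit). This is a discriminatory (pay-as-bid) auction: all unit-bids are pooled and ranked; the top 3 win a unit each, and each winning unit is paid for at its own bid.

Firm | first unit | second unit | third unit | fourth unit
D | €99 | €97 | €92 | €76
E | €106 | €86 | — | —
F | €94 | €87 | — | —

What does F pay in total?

F pays €0

Merging the schedules and taking the best 3: 106 (E-1), 99 (D-1), 97 (D-2)
Next rejected bid: €94 (not a price — pay-as-bid).
F wins no units.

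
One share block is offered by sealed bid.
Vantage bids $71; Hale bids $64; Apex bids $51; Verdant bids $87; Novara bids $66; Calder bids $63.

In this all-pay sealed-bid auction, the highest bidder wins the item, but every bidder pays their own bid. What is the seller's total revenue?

Bids in order: 87 (Verdant) > 71 (Vantage) > 66 (Novara) > 64 (Hale) > 63 (Calder) > 51 (Apex)
Verdant wins with the top bid; all bids are sunk regardless.
Every bidder forfeits their bid regardless of winning.
Revenue = 71 + 64 + 51 + 87 + 66 + 63 = $402.

Total revenue: $402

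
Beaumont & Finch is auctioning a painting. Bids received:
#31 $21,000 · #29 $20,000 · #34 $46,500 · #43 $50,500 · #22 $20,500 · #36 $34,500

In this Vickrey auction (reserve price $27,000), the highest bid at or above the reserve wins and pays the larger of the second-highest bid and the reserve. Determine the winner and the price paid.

#43 pays $46,500

Sorting bids: 50,500 (#43) > 46,500 (#34) > 34,500 (#36) > 21,000 (#31) > 20,500 (#22) > 20,000 (#29)
#43 has the top bid at or above the reserve ($50,500).
max(second-highest $46,500, reserve $27,000) = $46,500; the reserve does not bind.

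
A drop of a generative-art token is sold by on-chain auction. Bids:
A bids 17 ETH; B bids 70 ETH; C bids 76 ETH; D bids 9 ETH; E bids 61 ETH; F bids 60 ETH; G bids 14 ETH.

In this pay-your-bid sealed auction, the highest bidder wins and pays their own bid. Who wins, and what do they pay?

C pays 76 ETH

Sorting bids: 76 (C) > 70 (B) > 61 (E) > 60 (F) > 17 (A) > 14 (G) > …
C is highest → pays own bid, 76 ETH.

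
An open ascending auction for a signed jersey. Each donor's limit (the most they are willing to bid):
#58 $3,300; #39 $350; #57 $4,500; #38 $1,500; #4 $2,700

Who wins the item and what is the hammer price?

Limits ranked: 4,500 (#57) > 3,300 (#58) > 2,700 (#4) > 1,500 (#38) > 350 (#39)
#58 is the last rival to drop out, at $3,300; #57 remains and wins at that price.

#57 wins at $3,300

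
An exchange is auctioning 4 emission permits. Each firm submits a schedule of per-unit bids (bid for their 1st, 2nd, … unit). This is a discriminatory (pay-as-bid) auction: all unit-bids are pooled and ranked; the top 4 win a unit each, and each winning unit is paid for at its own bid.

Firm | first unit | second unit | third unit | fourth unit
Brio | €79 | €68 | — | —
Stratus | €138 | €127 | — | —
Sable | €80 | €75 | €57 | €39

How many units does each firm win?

Merging the schedules and taking the best 4: 138 (Stratus-1), 127 (Stratus-2), 80 (Sable-1), 79 (Brio-1)
Next rejected bid: €75 (not a price — pay-as-bid).
Allocation: Brio 1, Sable 1, Stratus 2.

Brio 1, Sable 1, Stratus 2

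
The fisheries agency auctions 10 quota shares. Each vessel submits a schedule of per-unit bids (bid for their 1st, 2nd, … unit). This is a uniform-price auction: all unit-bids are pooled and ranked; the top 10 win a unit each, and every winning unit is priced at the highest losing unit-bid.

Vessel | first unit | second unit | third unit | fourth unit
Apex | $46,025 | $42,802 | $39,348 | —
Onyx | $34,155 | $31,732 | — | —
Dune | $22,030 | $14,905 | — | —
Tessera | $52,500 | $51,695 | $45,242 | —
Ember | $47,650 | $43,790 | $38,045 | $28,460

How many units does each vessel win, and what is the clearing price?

Apex 3, Ember 3, Onyx 1, Tessera 3; clearing price $31,732

Merging the schedules and taking the best 10: 52,500 (Tessera-1), 51,695 (Tessera-2), 47,650 (Ember-1), 46,025 (Apex-1), 45,242 (Tessera-3), 43,790 (Ember-2), 42,802 (Apex-2), 39,348 (Apex-3), 38,045 (Ember-3), 34,155 (Onyx-1)
The (k+1)-th unit-bid is $31,732.
Allocation: Apex 3, Ember 3, Onyx 1, Tessera 3.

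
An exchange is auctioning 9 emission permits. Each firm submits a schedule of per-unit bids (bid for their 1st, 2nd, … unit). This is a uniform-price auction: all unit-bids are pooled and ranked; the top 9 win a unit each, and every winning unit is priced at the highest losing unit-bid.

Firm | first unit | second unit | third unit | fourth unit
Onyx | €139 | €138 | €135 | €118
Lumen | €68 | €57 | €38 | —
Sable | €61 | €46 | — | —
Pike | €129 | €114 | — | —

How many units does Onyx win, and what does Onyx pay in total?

Pooled unit-bids ranked (top 9): 139 (Onyx-1), 138 (Onyx-2), 135 (Onyx-3), 129 (Pike-1), 118 (Onyx-4), 114 (Pike-2), 68 (Lumen-1), 61 (Sable-1), 57 (Lumen-2)
First bid not allocated: €46.
Onyx wins 4 unit(s) at €46 each.

Onyx: 4 units, pays €184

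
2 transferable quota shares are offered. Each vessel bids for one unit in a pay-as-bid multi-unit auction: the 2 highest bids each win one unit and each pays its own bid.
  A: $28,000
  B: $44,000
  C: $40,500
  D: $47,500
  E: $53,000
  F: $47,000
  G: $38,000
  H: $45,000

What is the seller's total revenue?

Bids ranked high→low: 53,000 (E), 47,500 (D), 47,000 (F), 45,000 (H), …
Winners (2 units): E, D.
Total revenue = 53,000 + 47,500 = $100,500.

Total revenue: $100,500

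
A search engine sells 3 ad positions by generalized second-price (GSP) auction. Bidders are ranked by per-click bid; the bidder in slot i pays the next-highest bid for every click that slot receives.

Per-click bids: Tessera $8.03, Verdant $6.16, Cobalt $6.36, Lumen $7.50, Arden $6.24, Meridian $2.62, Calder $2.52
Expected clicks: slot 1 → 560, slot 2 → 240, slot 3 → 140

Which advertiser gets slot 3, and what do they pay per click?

Cobalt; $6.24 per click

Ranked by bid: $8.03 (Tessera) > $7.50 (Lumen) > $6.36 (Cobalt) > $6.24 (Arden) > …
Slot 3 goes to the third-ranked bidder, Cobalt, who pays the next bid down: $6.24/click.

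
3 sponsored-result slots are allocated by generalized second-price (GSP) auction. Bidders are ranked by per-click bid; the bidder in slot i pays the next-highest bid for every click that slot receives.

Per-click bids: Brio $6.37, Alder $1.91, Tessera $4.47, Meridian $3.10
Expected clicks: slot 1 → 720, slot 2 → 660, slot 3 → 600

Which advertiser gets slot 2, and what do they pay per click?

Tessera; $3.10 per click

Per-click bids in order: $6.37 (Brio) > $4.47 (Tessera) > $3.10 (Meridian) > $1.91 (Alder)
Slot 2 goes to the second-ranked bidder, Tessera, who pays the next bid down: $3.10/click.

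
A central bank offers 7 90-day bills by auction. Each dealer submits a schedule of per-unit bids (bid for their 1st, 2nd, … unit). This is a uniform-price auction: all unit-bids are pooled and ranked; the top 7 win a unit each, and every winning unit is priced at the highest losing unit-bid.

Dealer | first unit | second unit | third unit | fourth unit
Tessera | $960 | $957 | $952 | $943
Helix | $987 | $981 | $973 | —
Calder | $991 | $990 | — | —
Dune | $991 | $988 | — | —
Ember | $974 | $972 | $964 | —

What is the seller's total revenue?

Total revenue: $6,811

Pooled unit-bids ranked (top 7): 991 (Calder-1), 991 (Dune-1), 990 (Calder-2), 988 (Dune-2), 987 (Helix-1), 981 (Helix-2), 974 (Ember-1)
The (k+1)-th unit-bid is $973.
Allocation: Calder 2, Dune 2, Ember 1, Helix 2. Every unit priced at $973.
Revenue = 7 × 973 = $6,811.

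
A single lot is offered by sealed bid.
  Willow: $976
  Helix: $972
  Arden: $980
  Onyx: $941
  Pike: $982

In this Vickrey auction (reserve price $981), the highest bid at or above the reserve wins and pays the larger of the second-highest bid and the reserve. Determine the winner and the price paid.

Rule: the highest bid at or above the reserve wins and pays the larger of the second-highest bid and the reserve.
Sorting bids: 982 (Pike) > 980 (Arden) > 976 (Willow) > 972 (Helix) > 941 (Onyx)
Highest eligible bid: Pike at $982.
Second-highest bid $980 is below the reserve $981, so the reserve binds → payment $981.

Pike pays $981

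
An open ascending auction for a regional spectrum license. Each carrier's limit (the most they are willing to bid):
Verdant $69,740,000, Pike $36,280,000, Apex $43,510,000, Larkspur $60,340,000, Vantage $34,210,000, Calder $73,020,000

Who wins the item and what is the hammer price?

Calder wins at $69,740,000

Rule: the price rises until one bidder remains; the winner pays the price at which the last rival dropped out.
Sorting limits: 73,020,000 (Calder) > 69,740,000 (Verdant) > 60,340,000 (Larkspur) > 43,510,000 (Apex) > 36,280,000 (Pike) > 34,210,000 (Vantage)
Verdant is the last rival to drop out, at $69,740,000; Calder remains and wins at that price.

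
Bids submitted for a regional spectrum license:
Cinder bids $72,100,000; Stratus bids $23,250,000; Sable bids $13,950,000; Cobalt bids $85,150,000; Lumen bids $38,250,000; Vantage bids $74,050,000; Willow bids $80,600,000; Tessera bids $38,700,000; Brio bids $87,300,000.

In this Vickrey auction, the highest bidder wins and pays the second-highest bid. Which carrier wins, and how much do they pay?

Rule: the highest bidder wins and pays the second-highest bid.
Bids in order: 87,300,000 (Brio) > 85,150,000 (Cobalt) > 80,600,000 (Willow) > 74,050,000 (Vantage) > 72,100,000 (Cinder) > 38,700,000 (Tessera) > …
Brio is highest; pays the second-highest bid, $85,150,000.

Brio pays $85,150,000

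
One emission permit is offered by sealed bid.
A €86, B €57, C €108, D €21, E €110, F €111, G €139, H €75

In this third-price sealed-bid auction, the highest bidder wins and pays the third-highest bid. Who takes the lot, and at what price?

Rule: the highest bidder wins and pays the third-highest bid.
Bids in order: 139 (G) > 111 (F) > 110 (E) > 108 (C) > 86 (A) > 75 (H) > …
G wins; payment is bid #3 in the ranking = €110.

G pays €110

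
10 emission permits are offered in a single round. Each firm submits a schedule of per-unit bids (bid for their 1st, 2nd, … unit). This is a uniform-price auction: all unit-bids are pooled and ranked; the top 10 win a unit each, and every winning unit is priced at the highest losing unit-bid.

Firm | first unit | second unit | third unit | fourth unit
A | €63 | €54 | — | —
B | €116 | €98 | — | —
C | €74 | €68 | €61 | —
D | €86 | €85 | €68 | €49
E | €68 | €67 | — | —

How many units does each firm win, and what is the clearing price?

A 1, B 2, C 2, D 3, E 2; clearing price €61

Merging the schedules and taking the best 10: 116 (B-1), 98 (B-2), 86 (D-1), 85 (D-2), 74 (C-1), 68 (C-2), 68 (D-3), 68 (E-1), 67 (E-2), 63 (A-1)
Highest rejected unit-bid = €61.
Allocation: A 1, B 2, C 2, D 3, E 2.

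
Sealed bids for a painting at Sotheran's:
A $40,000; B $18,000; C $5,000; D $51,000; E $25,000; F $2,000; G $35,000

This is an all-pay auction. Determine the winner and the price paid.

D pays $51,000

Bids ranked: 51,000 (D) > 40,000 (A) > 35,000 (G) > 25,000 (E) > 18,000 (B) > 5,000 (C) > …
D is highest and takes the item; every bidder forfeits their bid.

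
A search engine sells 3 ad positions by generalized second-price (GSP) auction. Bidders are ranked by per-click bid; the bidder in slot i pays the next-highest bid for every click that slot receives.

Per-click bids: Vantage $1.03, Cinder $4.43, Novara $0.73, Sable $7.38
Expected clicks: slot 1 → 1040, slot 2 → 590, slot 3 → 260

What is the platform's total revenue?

Total revenue: $5404.70

Per-click bids in order: $7.38 (Sable) > $4.43 (Cinder) > $1.03 (Vantage) > $0.73 (Novara)
Slot 1: Sable pays $4.43 × 1040 = $4607.20
Slot 2: Cinder pays $1.03 × 590 = $607.70
Slot 3: Vantage pays $0.73 × 260 = $189.80
Total = $5404.70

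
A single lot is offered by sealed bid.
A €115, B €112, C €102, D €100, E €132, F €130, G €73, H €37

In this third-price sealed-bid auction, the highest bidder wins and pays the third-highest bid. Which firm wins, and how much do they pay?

Bids in order: 132 (E) > 130 (F) > 115 (A) > 112 (B) > 102 (C) > 100 (D) > …
E is highest; pays the third-highest bid, €115.

E pays €115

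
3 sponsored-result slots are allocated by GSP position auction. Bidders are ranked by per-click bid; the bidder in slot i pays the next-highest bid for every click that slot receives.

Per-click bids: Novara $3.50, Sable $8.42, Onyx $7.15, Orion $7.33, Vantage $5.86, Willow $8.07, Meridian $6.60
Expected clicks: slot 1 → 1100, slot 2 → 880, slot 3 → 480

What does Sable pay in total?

Sable pays $8877.00

Ranked by bid: $8.42 (Sable) > $8.07 (Willow) > $7.33 (Orion) > $7.15 (Onyx) > …
Sable holds slot 1 → pays next bid $8.07 × 1100 clicks = $8877.00.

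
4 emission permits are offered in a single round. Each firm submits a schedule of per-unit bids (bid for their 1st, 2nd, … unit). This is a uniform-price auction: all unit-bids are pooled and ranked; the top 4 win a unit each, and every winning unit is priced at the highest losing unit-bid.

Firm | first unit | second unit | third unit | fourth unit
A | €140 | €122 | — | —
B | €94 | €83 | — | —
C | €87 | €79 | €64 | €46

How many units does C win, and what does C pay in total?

Merging the schedules and taking the best 4: 140 (A-1), 122 (A-2), 94 (B-1), 87 (C-1)
Highest rejected unit-bid = €83.
C wins 1 unit(s) at €83 each.

C: 1 unit, pays €83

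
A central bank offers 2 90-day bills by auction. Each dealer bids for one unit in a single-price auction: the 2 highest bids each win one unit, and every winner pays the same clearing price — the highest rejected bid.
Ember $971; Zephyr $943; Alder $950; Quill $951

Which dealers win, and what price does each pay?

Ember, Quill; each pays $950

Bids ranked high→low: 971 (Ember), 951 (Quill), 950 (Alder), 943 (Zephyr)
Top 2: Ember, Quill.
Clearing price = highest rejected bid = $950.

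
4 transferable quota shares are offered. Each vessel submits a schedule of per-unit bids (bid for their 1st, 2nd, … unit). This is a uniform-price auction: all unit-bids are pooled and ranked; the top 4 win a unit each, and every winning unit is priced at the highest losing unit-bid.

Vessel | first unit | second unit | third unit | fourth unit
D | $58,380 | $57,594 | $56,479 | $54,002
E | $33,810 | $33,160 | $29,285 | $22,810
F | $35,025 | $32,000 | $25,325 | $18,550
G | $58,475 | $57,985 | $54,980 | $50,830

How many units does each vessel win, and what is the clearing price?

All unit-bids, highest first — top 4: 58,475 (G-1), 58,380 (D-1), 57,985 (G-2), 57,594 (D-2)
The (k+1)-th unit-bid is $56,479.
Allocation: D 2, G 2.

D 2, G 2; clearing price $56,479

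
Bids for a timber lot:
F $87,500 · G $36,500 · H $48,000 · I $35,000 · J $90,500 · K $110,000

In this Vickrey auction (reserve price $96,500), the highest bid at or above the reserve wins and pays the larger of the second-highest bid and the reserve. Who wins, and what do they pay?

Sorting bids: 110,000 (K) > 90,500 (J) > 87,500 (F) > 48,000 (H) > 36,500 (G) > 35,000 (I)
K has the top bid at or above the reserve ($110,000).
max(second-highest $90,500, reserve $96,500) = $96,500.

K pays $96,500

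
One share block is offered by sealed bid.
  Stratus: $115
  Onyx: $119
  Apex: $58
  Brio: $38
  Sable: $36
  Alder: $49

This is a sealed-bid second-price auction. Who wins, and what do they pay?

Onyx pays $115

Sorting bids: 119 (Onyx) > 115 (Stratus) > 58 (Apex) > 49 (Alder) > 38 (Brio) > 36 (Sable)
Onyx wins with the highest bid; price is set by the runner-up at $115.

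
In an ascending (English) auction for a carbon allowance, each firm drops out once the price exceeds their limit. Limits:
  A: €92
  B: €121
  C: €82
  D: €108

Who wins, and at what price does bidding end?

Limits ranked: 121 (B) > 108 (D) > 92 (A) > 82 (C)
Bidding ends when D exits at €108; B takes it.

B wins at €108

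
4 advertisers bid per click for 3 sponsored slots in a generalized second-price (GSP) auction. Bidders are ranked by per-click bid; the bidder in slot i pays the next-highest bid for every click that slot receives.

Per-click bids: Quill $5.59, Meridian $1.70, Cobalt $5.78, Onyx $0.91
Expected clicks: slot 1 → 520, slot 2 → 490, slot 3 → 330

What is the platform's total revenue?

Total revenue: $4040.10

Ranked by bid: $5.78 (Cobalt) > $5.59 (Quill) > $1.70 (Meridian) > $0.91 (Onyx)
Slot 1: Cobalt pays $5.59 × 520 = $2906.80
Slot 2: Quill pays $1.70 × 490 = $833.00
Slot 3: Meridian pays $0.91 × 330 = $300.30
Total = $4040.10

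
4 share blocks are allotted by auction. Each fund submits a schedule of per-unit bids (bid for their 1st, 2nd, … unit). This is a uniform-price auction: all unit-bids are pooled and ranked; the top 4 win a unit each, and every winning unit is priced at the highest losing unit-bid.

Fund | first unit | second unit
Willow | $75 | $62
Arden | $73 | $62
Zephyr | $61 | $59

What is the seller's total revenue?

Pooled unit-bids ranked (top 4): 75 (Willow-1), 73 (Arden-1), 62 (Willow-2), 62 (Arden-2)
The (k+1)-th unit-bid is $61.
Allocation: Arden 2, Willow 2. Every unit priced at $61.
Revenue = 4 × 61 = $244.

Total revenue: $244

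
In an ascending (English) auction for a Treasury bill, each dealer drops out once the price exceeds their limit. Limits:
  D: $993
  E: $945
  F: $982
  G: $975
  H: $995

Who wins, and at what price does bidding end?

Limits in order: 995 (H) > 993 (D) > 982 (F) > 975 (G) > 945 (E)
D is the last rival to drop out, at $993; H remains and wins at that price.

H wins at $993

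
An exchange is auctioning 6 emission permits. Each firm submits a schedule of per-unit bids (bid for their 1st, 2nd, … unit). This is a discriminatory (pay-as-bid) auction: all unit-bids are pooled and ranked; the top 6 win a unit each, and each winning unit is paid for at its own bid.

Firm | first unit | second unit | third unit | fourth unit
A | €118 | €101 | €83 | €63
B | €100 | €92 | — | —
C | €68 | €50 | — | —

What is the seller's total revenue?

Total revenue: €562

All unit-bids, highest first — top 6: 118 (A-1), 101 (A-2), 100 (B-1), 92 (B-2), 83 (A-3), 68 (C-1)
Next rejected bid: €63 (not a price — pay-as-bid).
Each winning unit pays its own bid.
Revenue = 118 + 101 + 100 + 92 + 83 + 68 = €562.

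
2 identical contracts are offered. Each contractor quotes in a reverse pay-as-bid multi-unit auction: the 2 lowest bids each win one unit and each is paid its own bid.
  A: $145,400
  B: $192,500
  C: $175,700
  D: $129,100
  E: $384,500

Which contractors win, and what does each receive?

Bids ranked low→high: 129,100 (D), 145,400 (A), 175,700 (C), 192,500 (B), …
Lowest 2: D, A.
Each winner is paid its own bid: D $129,100, A $145,400.

D $129,100, A $145,400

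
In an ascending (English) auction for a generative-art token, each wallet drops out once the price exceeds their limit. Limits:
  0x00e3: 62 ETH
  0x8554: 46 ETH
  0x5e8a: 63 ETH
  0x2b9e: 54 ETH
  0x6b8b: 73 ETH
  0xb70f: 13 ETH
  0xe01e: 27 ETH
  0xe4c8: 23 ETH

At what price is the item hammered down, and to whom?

Limits ranked: 73 (0x6b8b) > 63 (0x5e8a) > 62 (0x00e3) > 54 (0x2b9e) > 46 (0x8554) > 27 (0xe01e) > …
Bidding ends when 0x5e8a exits at 63 ETH; 0x6b8b takes it.

0x6b8b wins at 63 ETH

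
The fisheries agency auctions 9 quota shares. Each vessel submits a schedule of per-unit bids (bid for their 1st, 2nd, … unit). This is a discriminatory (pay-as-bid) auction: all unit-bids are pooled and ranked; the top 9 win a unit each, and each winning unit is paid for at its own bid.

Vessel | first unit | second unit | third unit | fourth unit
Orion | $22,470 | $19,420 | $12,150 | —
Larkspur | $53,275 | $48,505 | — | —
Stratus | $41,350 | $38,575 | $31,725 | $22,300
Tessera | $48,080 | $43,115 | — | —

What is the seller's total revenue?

Pooled unit-bids ranked (top 9): 53,275 (Larkspur-1), 48,505 (Larkspur-2), 48,080 (Tessera-1), 43,115 (Tessera-2), 41,350 (Stratus-1), 38,575 (Stratus-2), 31,725 (Stratus-3), 22,470 (Orion-1), 22,300 (Stratus-4)
Next rejected bid: $19,420 (not a price — pay-as-bid).
Each winning unit pays its own bid.
Revenue = 53,275 + 48,505 + 48,080 + 43,115 + 41,350 + 38,575 + 31,725 + 22,470 + 22,300 = $349,395.

Total revenue: $349,395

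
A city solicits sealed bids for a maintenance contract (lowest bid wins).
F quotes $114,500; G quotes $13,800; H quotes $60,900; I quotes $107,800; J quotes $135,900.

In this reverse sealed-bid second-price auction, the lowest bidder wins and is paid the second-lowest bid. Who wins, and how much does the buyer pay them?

G is paid $60,900

Sorting bids: 13,800 (G) < 60,900 (H) < 107,800 (I) < 114,500 (F) < 135,900 (J)
Second-price: G is paid H's bid of $60,900.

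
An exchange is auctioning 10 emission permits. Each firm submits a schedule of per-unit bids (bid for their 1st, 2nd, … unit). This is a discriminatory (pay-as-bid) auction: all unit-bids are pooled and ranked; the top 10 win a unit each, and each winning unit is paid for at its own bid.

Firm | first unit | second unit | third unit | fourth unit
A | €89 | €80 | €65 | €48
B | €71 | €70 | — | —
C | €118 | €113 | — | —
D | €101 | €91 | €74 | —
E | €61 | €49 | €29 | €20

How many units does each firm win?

A 3, B 2, C 2, D 3

Merging the schedules and taking the best 10: 118 (C-1), 113 (C-2), 101 (D-1), 91 (D-2), 89 (A-1), 80 (A-2), 74 (D-3), 71 (B-1), 70 (B-2), 65 (A-3)
Next rejected bid: €61 (not a price — pay-as-bid).
Allocation: A 3, B 2, C 2, D 3.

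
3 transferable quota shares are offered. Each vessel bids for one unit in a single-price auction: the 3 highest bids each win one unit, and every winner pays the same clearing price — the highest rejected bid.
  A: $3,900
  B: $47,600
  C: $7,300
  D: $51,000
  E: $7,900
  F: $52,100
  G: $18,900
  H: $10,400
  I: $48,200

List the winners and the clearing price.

Sorting: 52,100 (F), 51,000 (D), 48,200 (I), 47,600 (B), 18,900 (G), …
Winners (3 units): F, D, I.
First losing bid is B's $47,600, which sets the uniform price.

F, D, I; each pays $47,600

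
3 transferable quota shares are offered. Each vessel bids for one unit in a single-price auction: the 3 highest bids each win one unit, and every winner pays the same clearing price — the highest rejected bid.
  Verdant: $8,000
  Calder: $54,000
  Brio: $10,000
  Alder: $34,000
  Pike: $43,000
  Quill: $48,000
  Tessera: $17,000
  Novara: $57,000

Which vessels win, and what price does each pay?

Novara, Calder, Quill; each pays $43,000

Ordering the bids: 57,000 (Novara), 54,000 (Calder), 48,000 (Quill), 43,000 (Pike), 34,000 (Alder), …
The 3 highest are Novara, Calder, Quill.
First losing bid is Pike's $43,000, which sets the uniform price.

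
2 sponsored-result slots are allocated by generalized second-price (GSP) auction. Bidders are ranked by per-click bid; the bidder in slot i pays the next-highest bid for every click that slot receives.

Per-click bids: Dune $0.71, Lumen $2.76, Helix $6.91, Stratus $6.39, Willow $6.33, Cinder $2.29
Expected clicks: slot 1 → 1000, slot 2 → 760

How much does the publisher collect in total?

Sorting advertisers: $6.91 (Helix) > $6.39 (Stratus) > $6.33 (Willow) > …
Slot 1: Helix pays $6.39 × 1000 = $6390.00
Slot 2: Stratus pays $6.33 × 760 = $4810.80
Total = $11200.80

Total revenue: $11200.80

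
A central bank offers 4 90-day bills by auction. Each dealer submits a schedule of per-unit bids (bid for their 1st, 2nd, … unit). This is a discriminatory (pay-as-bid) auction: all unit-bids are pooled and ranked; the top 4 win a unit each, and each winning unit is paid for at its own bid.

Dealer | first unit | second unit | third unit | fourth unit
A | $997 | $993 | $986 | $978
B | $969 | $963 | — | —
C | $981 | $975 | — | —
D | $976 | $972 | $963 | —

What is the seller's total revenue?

All unit-bids, highest first — top 4: 997 (A-1), 993 (A-2), 986 (A-3), 981 (C-1)
Next rejected bid: $978 (not a price — pay-as-bid).
Each winning unit pays its own bid.
Revenue = 997 + 993 + 986 + 981 = $3,957.

Total revenue: $3,957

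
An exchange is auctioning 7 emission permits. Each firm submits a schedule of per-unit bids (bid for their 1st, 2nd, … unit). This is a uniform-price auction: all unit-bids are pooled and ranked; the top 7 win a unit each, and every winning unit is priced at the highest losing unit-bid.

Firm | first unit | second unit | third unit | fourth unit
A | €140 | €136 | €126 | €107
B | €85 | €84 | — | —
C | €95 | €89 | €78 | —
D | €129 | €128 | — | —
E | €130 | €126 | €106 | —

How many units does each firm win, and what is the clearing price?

A 3, D 2, E 2; clearing price €107

Merging the schedules and taking the best 7: 140 (A-1), 136 (A-2), 130 (E-1), 129 (D-1), 128 (D-2), 126 (A-3), 126 (E-2)
Highest rejected unit-bid = €107.
Allocation: A 3, D 2, E 2.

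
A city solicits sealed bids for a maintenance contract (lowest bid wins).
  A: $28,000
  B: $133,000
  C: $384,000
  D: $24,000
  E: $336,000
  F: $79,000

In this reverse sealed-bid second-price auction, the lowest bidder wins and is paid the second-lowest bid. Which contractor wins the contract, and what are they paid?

D is paid $28,000

Bids in order: 24,000 (D) < 28,000 (A) < 79,000 (F) < 133,000 (B) < 336,000 (E) < 384,000 (C)
D wins with the lowest bid; price is set by the runner-up at $28,000.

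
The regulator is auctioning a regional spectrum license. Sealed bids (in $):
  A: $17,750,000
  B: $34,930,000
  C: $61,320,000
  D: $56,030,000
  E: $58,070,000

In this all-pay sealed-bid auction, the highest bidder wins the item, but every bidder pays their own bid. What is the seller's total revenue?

Rule: the highest bidder wins the item, but every bidder pays their own bid.
Bids in order: 61,320,000 (C) > 58,070,000 (E) > 56,030,000 (D) > 34,930,000 (B) > 17,750,000 (A)
Every bidder forfeits their bid regardless of winning.
Revenue = 17,750,000 + 34,930,000 + 61,320,000 + 56,030,000 + 58,070,000 = $228,100,000.

Total revenue: $228,100,000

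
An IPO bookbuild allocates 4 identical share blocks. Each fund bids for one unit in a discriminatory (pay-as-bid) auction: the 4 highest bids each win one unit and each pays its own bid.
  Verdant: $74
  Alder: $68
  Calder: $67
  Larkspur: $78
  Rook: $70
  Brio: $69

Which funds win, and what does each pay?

Larkspur $78, Verdant $74, Rook $70, Brio $69

Bids ranked high→low: 78 (Larkspur), 74 (Verdant), 70 (Rook), 69 (Brio), 68 (Alder), 67 (Calder)
Top 4: Larkspur, Verdant, Rook, Brio.
Each winner pays its own bid: Larkspur $78, Verdant $74, Rook $70, Brio $69.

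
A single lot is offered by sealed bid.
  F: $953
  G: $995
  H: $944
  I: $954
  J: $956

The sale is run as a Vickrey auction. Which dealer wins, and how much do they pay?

G pays $956

Bids ranked: 995 (G) > 956 (J) > 954 (I) > 953 (F) > 944 (H)
G wins with the highest bid; price is set by the runner-up at $956.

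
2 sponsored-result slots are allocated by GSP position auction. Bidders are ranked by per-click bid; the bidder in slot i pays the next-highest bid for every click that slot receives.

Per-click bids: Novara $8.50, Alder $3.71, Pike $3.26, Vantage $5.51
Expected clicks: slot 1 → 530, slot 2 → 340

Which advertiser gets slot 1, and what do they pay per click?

Ranked by bid: $8.50 (Novara) > $5.51 (Vantage) > $3.71 (Alder) > …
Slot 1 goes to the first-ranked bidder, Novara, who pays the next bid down: $5.51/click.

Novara; $5.51 per click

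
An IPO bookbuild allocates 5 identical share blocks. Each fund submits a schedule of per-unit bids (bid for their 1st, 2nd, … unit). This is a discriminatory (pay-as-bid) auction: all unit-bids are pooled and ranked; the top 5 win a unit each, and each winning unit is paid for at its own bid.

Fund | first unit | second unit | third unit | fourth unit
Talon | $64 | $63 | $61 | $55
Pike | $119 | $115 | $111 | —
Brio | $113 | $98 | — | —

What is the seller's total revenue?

Total revenue: $556

All unit-bids, highest first — top 5: 119 (Pike-1), 115 (Pike-2), 113 (Brio-1), 111 (Pike-3), 98 (Brio-2)
Next rejected bid: $64 (not a price — pay-as-bid).
Each winning unit pays its own bid.
Revenue = 119 + 115 + 113 + 111 + 98 = $556.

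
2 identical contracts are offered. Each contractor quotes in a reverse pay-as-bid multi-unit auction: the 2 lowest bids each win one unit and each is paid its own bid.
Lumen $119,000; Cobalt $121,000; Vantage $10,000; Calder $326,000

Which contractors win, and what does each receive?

Vantage $10,000, Lumen $119,000

Ordering the bids: 10,000 (Vantage), 119,000 (Lumen), 121,000 (Cobalt), 326,000 (Calder)
The 2 lowest are Vantage, Lumen.
Each winner is paid its own bid: Vantage $10,000, Lumen $119,000.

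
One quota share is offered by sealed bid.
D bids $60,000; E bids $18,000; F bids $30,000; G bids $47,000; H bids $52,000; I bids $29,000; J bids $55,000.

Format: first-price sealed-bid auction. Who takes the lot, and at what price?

Rule: the highest bidder wins and pays their own bid.
Bids in order: 60,000 (D) > 55,000 (J) > 52,000 (H) > 47,000 (G) > 30,000 (F) > 29,000 (I) > …
D has the highest bid and pays exactly that: $60,000.

D pays $60,000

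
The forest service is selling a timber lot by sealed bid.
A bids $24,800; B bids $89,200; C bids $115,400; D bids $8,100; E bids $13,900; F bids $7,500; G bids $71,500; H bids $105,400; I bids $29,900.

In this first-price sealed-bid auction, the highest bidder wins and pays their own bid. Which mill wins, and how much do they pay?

C pays $115,400

Sorting bids: 115,400 (C) > 105,400 (H) > 89,200 (B) > 71,500 (G) > 29,900 (I) > 24,800 (A) > …
First-price: C pays what they bid, $115,400.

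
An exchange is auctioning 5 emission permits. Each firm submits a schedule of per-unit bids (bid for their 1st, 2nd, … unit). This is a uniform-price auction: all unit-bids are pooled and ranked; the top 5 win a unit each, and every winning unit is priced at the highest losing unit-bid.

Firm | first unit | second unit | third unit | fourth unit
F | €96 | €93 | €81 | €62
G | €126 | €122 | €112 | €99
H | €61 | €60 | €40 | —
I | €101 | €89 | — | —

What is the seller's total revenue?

All unit-bids, highest first — top 5: 126 (G-1), 122 (G-2), 112 (G-3), 101 (I-1), 99 (G-4)
Highest rejected unit-bid = €96.
Allocation: G 4, I 1. Every unit priced at €96.
Revenue = 5 × 96 = €480.

Total revenue: €480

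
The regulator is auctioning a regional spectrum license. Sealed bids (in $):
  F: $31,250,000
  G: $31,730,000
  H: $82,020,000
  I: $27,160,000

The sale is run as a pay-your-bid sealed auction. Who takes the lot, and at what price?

H pays $82,020,000

Bids in order: 82,020,000 (H) > 31,730,000 (G) > 31,250,000 (F) > 27,160,000 (I)
H has the highest bid and pays exactly that: $82,020,000.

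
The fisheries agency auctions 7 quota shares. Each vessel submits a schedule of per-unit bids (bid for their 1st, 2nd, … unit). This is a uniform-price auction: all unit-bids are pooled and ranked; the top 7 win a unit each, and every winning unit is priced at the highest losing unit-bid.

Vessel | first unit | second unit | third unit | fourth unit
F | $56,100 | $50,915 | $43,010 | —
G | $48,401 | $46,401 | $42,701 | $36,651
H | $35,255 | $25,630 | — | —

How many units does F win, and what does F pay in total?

All unit-bids, highest first — top 7: 56,100 (F-1), 50,915 (F-2), 48,401 (G-1), 46,401 (G-2), 43,010 (F-3), 42,701 (G-3), 36,651 (G-4)
Highest rejected unit-bid = $35,255.
F wins 3 unit(s) at $35,255 each.

F: 3 units, pays $105,765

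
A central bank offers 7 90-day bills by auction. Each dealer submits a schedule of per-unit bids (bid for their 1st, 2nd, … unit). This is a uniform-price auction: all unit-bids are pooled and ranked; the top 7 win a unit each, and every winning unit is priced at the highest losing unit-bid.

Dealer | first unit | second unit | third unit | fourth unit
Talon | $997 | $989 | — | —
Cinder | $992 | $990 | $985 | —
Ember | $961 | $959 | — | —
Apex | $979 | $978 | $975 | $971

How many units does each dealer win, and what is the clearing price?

Apex 2, Cinder 3, Talon 2; clearing price $975

All unit-bids, highest first — top 7: 997 (Talon-1), 992 (Cinder-1), 990 (Cinder-2), 989 (Talon-2), 985 (Cinder-3), 979 (Apex-1), 978 (Apex-2)
First bid not allocated: $975.
Allocation: Apex 2, Cinder 3, Talon 2.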